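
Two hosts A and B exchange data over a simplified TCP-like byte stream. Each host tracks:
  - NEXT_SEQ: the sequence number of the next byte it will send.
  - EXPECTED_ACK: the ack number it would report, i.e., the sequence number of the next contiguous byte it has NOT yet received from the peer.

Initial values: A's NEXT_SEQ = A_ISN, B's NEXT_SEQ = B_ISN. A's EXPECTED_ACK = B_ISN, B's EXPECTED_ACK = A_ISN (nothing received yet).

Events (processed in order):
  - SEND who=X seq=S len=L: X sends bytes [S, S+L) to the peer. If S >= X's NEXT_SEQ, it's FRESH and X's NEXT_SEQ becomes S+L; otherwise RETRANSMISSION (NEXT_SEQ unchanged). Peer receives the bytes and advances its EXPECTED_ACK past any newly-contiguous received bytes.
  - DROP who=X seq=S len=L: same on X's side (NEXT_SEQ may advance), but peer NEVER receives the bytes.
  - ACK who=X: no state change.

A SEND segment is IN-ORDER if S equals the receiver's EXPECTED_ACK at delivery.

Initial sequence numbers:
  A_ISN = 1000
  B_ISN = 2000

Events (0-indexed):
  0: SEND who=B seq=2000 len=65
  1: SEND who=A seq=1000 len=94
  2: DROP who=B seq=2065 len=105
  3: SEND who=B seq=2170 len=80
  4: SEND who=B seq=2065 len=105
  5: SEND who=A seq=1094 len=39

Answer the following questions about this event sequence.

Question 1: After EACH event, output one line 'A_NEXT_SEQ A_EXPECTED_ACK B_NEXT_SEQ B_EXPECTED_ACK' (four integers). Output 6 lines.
1000 2065 2065 1000
1094 2065 2065 1094
1094 2065 2170 1094
1094 2065 2250 1094
1094 2250 2250 1094
1133 2250 2250 1133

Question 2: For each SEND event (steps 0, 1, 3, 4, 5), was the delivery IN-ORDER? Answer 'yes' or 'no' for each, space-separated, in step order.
Step 0: SEND seq=2000 -> in-order
Step 1: SEND seq=1000 -> in-order
Step 3: SEND seq=2170 -> out-of-order
Step 4: SEND seq=2065 -> in-order
Step 5: SEND seq=1094 -> in-order

Answer: yes yes no yes yes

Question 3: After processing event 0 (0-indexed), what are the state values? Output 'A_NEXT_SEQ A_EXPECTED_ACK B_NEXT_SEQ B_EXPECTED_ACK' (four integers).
After event 0: A_seq=1000 A_ack=2065 B_seq=2065 B_ack=1000

1000 2065 2065 1000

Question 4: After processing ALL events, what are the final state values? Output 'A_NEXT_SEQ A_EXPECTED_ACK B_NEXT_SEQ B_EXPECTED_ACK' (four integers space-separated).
Answer: 1133 2250 2250 1133

Derivation:
After event 0: A_seq=1000 A_ack=2065 B_seq=2065 B_ack=1000
After event 1: A_seq=1094 A_ack=2065 B_seq=2065 B_ack=1094
After event 2: A_seq=1094 A_ack=2065 B_seq=2170 B_ack=1094
After event 3: A_seq=1094 A_ack=2065 B_seq=2250 B_ack=1094
After event 4: A_seq=1094 A_ack=2250 B_seq=2250 B_ack=1094
After event 5: A_seq=1133 A_ack=2250 B_seq=2250 B_ack=1133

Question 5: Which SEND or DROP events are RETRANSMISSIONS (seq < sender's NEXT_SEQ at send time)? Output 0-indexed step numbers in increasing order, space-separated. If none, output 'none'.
Step 0: SEND seq=2000 -> fresh
Step 1: SEND seq=1000 -> fresh
Step 2: DROP seq=2065 -> fresh
Step 3: SEND seq=2170 -> fresh
Step 4: SEND seq=2065 -> retransmit
Step 5: SEND seq=1094 -> fresh

Answer: 4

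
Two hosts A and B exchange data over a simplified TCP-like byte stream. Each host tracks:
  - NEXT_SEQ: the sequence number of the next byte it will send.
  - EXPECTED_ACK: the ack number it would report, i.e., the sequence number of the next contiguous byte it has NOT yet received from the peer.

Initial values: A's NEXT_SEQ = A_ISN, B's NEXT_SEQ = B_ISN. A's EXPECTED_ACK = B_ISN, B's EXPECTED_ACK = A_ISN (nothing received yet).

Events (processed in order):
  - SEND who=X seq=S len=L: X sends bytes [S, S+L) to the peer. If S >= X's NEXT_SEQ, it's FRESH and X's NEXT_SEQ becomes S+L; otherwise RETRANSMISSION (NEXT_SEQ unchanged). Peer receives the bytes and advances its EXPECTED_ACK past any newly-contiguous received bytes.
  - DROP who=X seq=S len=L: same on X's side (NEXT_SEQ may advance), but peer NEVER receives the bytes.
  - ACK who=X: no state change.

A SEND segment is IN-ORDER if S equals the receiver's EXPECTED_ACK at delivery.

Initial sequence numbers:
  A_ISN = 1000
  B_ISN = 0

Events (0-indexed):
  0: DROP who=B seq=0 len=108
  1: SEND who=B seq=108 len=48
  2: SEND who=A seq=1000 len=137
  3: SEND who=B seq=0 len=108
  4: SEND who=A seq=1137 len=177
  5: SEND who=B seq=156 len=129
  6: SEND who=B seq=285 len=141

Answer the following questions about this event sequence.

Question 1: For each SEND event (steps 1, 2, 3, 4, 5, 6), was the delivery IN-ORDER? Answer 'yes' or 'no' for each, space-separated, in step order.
Step 1: SEND seq=108 -> out-of-order
Step 2: SEND seq=1000 -> in-order
Step 3: SEND seq=0 -> in-order
Step 4: SEND seq=1137 -> in-order
Step 5: SEND seq=156 -> in-order
Step 6: SEND seq=285 -> in-order

Answer: no yes yes yes yes yes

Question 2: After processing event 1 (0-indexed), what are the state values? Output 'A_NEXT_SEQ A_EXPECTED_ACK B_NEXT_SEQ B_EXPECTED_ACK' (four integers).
After event 0: A_seq=1000 A_ack=0 B_seq=108 B_ack=1000
After event 1: A_seq=1000 A_ack=0 B_seq=156 B_ack=1000

1000 0 156 1000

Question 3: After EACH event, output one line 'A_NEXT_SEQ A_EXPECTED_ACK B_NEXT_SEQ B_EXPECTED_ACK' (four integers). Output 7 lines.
1000 0 108 1000
1000 0 156 1000
1137 0 156 1137
1137 156 156 1137
1314 156 156 1314
1314 285 285 1314
1314 426 426 1314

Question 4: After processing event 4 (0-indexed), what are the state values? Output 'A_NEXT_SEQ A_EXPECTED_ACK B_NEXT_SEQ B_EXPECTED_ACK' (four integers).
After event 0: A_seq=1000 A_ack=0 B_seq=108 B_ack=1000
After event 1: A_seq=1000 A_ack=0 B_seq=156 B_ack=1000
After event 2: A_seq=1137 A_ack=0 B_seq=156 B_ack=1137
After event 3: A_seq=1137 A_ack=156 B_seq=156 B_ack=1137
After event 4: A_seq=1314 A_ack=156 B_seq=156 B_ack=1314

1314 156 156 1314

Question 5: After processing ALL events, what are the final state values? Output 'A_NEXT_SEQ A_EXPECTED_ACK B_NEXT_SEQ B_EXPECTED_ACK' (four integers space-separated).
After event 0: A_seq=1000 A_ack=0 B_seq=108 B_ack=1000
After event 1: A_seq=1000 A_ack=0 B_seq=156 B_ack=1000
After event 2: A_seq=1137 A_ack=0 B_seq=156 B_ack=1137
After event 3: A_seq=1137 A_ack=156 B_seq=156 B_ack=1137
After event 4: A_seq=1314 A_ack=156 B_seq=156 B_ack=1314
After event 5: A_seq=1314 A_ack=285 B_seq=285 B_ack=1314
After event 6: A_seq=1314 A_ack=426 B_seq=426 B_ack=1314

Answer: 1314 426 426 1314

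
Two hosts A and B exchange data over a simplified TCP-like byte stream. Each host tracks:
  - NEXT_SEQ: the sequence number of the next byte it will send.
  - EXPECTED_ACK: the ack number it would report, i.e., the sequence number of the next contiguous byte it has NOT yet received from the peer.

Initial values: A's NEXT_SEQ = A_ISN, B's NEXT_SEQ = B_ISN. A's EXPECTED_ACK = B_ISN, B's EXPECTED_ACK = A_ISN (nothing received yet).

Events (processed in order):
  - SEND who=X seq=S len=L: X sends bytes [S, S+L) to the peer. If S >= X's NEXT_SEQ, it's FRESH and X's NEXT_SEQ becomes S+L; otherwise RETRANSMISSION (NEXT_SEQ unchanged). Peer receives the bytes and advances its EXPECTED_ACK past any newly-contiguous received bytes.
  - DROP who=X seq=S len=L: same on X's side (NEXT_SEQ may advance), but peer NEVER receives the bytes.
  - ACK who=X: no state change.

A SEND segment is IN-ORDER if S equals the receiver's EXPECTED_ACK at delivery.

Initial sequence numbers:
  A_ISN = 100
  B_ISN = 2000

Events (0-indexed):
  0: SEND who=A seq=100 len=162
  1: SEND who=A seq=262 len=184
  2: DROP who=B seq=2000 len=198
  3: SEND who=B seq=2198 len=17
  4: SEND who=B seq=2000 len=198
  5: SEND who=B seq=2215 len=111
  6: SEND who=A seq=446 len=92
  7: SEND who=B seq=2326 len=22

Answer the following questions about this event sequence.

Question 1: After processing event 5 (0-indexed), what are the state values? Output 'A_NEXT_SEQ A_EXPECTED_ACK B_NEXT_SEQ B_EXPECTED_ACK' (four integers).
After event 0: A_seq=262 A_ack=2000 B_seq=2000 B_ack=262
After event 1: A_seq=446 A_ack=2000 B_seq=2000 B_ack=446
After event 2: A_seq=446 A_ack=2000 B_seq=2198 B_ack=446
After event 3: A_seq=446 A_ack=2000 B_seq=2215 B_ack=446
After event 4: A_seq=446 A_ack=2215 B_seq=2215 B_ack=446
After event 5: A_seq=446 A_ack=2326 B_seq=2326 B_ack=446

446 2326 2326 446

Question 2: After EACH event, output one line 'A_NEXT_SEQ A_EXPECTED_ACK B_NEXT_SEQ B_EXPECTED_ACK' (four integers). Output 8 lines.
262 2000 2000 262
446 2000 2000 446
446 2000 2198 446
446 2000 2215 446
446 2215 2215 446
446 2326 2326 446
538 2326 2326 538
538 2348 2348 538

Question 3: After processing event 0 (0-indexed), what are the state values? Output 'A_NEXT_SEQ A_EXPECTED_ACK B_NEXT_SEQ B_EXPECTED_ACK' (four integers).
After event 0: A_seq=262 A_ack=2000 B_seq=2000 B_ack=262

262 2000 2000 262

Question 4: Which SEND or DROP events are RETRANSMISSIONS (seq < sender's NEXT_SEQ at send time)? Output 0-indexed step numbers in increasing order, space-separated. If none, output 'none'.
Step 0: SEND seq=100 -> fresh
Step 1: SEND seq=262 -> fresh
Step 2: DROP seq=2000 -> fresh
Step 3: SEND seq=2198 -> fresh
Step 4: SEND seq=2000 -> retransmit
Step 5: SEND seq=2215 -> fresh
Step 6: SEND seq=446 -> fresh
Step 7: SEND seq=2326 -> fresh

Answer: 4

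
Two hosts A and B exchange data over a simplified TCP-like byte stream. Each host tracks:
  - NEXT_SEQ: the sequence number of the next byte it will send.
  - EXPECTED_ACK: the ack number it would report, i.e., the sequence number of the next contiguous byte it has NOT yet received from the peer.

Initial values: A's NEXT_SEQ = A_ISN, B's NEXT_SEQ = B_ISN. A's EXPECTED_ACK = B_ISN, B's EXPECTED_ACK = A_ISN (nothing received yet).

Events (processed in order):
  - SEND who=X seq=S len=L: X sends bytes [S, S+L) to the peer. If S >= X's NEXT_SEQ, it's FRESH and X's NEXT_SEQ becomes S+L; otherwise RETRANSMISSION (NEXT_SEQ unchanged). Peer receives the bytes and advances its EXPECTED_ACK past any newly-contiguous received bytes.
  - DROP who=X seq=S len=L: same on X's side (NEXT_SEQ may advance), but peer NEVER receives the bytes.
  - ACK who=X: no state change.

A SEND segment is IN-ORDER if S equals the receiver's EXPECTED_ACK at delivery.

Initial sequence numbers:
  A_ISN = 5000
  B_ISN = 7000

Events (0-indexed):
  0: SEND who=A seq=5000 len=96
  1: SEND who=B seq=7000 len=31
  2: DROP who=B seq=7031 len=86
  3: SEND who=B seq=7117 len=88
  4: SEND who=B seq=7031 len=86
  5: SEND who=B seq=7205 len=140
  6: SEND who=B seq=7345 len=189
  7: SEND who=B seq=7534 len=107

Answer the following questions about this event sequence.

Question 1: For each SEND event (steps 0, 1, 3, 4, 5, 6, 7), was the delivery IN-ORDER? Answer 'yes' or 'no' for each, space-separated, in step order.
Step 0: SEND seq=5000 -> in-order
Step 1: SEND seq=7000 -> in-order
Step 3: SEND seq=7117 -> out-of-order
Step 4: SEND seq=7031 -> in-order
Step 5: SEND seq=7205 -> in-order
Step 6: SEND seq=7345 -> in-order
Step 7: SEND seq=7534 -> in-order

Answer: yes yes no yes yes yes yes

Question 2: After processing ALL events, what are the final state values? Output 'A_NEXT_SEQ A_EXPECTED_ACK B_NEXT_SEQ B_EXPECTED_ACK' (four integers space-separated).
Answer: 5096 7641 7641 5096

Derivation:
After event 0: A_seq=5096 A_ack=7000 B_seq=7000 B_ack=5096
After event 1: A_seq=5096 A_ack=7031 B_seq=7031 B_ack=5096
After event 2: A_seq=5096 A_ack=7031 B_seq=7117 B_ack=5096
After event 3: A_seq=5096 A_ack=7031 B_seq=7205 B_ack=5096
After event 4: A_seq=5096 A_ack=7205 B_seq=7205 B_ack=5096
After event 5: A_seq=5096 A_ack=7345 B_seq=7345 B_ack=5096
After event 6: A_seq=5096 A_ack=7534 B_seq=7534 B_ack=5096
After event 7: A_seq=5096 A_ack=7641 B_seq=7641 B_ack=5096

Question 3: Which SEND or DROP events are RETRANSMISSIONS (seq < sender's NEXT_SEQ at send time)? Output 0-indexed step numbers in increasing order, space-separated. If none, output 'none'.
Answer: 4

Derivation:
Step 0: SEND seq=5000 -> fresh
Step 1: SEND seq=7000 -> fresh
Step 2: DROP seq=7031 -> fresh
Step 3: SEND seq=7117 -> fresh
Step 4: SEND seq=7031 -> retransmit
Step 5: SEND seq=7205 -> fresh
Step 6: SEND seq=7345 -> fresh
Step 7: SEND seq=7534 -> fresh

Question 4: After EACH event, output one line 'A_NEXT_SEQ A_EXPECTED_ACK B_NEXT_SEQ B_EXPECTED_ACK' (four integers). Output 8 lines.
5096 7000 7000 5096
5096 7031 7031 5096
5096 7031 7117 5096
5096 7031 7205 5096
5096 7205 7205 5096
5096 7345 7345 5096
5096 7534 7534 5096
5096 7641 7641 5096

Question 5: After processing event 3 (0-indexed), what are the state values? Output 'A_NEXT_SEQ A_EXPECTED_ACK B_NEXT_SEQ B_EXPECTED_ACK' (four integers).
After event 0: A_seq=5096 A_ack=7000 B_seq=7000 B_ack=5096
After event 1: A_seq=5096 A_ack=7031 B_seq=7031 B_ack=5096
After event 2: A_seq=5096 A_ack=7031 B_seq=7117 B_ack=5096
After event 3: A_seq=5096 A_ack=7031 B_seq=7205 B_ack=5096

5096 7031 7205 5096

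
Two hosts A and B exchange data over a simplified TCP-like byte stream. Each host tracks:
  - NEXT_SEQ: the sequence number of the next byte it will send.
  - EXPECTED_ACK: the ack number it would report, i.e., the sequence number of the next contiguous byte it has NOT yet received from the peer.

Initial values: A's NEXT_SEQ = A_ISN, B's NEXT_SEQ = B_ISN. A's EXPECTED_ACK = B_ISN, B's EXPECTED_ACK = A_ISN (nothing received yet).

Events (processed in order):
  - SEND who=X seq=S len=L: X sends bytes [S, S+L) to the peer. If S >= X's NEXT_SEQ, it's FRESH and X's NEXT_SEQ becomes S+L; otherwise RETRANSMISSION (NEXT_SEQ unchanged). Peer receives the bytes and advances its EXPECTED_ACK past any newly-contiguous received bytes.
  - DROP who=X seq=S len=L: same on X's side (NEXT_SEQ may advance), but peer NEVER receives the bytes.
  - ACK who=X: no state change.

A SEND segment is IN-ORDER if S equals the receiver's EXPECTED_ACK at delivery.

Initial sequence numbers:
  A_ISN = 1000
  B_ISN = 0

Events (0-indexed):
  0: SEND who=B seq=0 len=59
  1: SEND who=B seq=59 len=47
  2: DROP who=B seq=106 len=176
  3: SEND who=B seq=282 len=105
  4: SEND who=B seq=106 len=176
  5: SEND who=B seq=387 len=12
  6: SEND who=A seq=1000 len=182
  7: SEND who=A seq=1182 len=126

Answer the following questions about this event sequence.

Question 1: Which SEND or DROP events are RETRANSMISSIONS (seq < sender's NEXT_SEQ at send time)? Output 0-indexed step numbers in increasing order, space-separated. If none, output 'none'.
Step 0: SEND seq=0 -> fresh
Step 1: SEND seq=59 -> fresh
Step 2: DROP seq=106 -> fresh
Step 3: SEND seq=282 -> fresh
Step 4: SEND seq=106 -> retransmit
Step 5: SEND seq=387 -> fresh
Step 6: SEND seq=1000 -> fresh
Step 7: SEND seq=1182 -> fresh

Answer: 4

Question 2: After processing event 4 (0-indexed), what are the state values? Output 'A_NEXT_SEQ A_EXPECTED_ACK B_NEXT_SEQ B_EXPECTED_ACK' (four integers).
After event 0: A_seq=1000 A_ack=59 B_seq=59 B_ack=1000
After event 1: A_seq=1000 A_ack=106 B_seq=106 B_ack=1000
After event 2: A_seq=1000 A_ack=106 B_seq=282 B_ack=1000
After event 3: A_seq=1000 A_ack=106 B_seq=387 B_ack=1000
After event 4: A_seq=1000 A_ack=387 B_seq=387 B_ack=1000

1000 387 387 1000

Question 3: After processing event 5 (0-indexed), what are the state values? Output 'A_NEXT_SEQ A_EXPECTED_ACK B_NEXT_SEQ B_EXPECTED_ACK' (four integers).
After event 0: A_seq=1000 A_ack=59 B_seq=59 B_ack=1000
After event 1: A_seq=1000 A_ack=106 B_seq=106 B_ack=1000
After event 2: A_seq=1000 A_ack=106 B_seq=282 B_ack=1000
After event 3: A_seq=1000 A_ack=106 B_seq=387 B_ack=1000
After event 4: A_seq=1000 A_ack=387 B_seq=387 B_ack=1000
After event 5: A_seq=1000 A_ack=399 B_seq=399 B_ack=1000

1000 399 399 1000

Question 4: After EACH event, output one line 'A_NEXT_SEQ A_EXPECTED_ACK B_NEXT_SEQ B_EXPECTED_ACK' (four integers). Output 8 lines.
1000 59 59 1000
1000 106 106 1000
1000 106 282 1000
1000 106 387 1000
1000 387 387 1000
1000 399 399 1000
1182 399 399 1182
1308 399 399 1308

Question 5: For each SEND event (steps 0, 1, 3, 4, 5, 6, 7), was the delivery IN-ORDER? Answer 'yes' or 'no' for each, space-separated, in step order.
Step 0: SEND seq=0 -> in-order
Step 1: SEND seq=59 -> in-order
Step 3: SEND seq=282 -> out-of-order
Step 4: SEND seq=106 -> in-order
Step 5: SEND seq=387 -> in-order
Step 6: SEND seq=1000 -> in-order
Step 7: SEND seq=1182 -> in-order

Answer: yes yes no yes yes yes yes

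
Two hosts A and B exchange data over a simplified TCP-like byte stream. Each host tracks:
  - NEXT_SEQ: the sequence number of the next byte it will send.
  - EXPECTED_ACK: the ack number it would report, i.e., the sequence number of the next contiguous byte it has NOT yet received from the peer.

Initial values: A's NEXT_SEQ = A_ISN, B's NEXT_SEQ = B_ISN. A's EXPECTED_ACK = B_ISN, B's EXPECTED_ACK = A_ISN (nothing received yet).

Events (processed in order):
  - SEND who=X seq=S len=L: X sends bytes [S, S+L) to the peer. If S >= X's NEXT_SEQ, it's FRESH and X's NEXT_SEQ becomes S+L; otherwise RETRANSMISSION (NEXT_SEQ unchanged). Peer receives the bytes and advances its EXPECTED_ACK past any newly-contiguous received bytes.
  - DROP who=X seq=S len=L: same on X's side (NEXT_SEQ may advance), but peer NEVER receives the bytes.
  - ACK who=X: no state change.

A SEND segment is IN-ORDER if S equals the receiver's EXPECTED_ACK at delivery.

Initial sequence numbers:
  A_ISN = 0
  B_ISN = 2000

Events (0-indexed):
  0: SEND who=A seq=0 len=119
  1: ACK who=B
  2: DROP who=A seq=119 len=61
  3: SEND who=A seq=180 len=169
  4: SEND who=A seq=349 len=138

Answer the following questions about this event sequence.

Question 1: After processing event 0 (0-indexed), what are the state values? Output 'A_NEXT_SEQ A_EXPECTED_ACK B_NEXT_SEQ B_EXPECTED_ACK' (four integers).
After event 0: A_seq=119 A_ack=2000 B_seq=2000 B_ack=119

119 2000 2000 119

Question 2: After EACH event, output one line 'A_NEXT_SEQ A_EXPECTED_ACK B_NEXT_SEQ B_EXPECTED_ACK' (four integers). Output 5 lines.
119 2000 2000 119
119 2000 2000 119
180 2000 2000 119
349 2000 2000 119
487 2000 2000 119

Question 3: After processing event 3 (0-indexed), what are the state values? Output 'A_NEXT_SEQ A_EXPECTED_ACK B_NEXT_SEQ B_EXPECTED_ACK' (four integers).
After event 0: A_seq=119 A_ack=2000 B_seq=2000 B_ack=119
After event 1: A_seq=119 A_ack=2000 B_seq=2000 B_ack=119
After event 2: A_seq=180 A_ack=2000 B_seq=2000 B_ack=119
After event 3: A_seq=349 A_ack=2000 B_seq=2000 B_ack=119

349 2000 2000 119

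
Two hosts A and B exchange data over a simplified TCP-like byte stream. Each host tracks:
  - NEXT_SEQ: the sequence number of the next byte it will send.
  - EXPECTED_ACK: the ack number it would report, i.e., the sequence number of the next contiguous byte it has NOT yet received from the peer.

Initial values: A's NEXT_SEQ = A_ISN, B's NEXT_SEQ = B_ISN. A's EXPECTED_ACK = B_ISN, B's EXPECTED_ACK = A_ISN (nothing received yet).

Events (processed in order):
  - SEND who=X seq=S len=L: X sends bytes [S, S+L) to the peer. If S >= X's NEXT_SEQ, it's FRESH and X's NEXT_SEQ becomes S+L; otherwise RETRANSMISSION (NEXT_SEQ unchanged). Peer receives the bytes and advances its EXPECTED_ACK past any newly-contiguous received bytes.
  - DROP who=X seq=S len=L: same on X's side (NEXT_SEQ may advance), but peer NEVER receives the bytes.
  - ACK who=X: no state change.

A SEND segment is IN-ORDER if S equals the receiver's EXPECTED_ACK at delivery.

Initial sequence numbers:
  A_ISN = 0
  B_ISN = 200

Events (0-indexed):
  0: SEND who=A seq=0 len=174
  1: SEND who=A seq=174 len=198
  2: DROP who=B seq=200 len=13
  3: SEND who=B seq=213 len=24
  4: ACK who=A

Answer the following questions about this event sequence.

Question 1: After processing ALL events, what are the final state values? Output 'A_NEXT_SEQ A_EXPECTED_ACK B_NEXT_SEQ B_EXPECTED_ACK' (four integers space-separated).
After event 0: A_seq=174 A_ack=200 B_seq=200 B_ack=174
After event 1: A_seq=372 A_ack=200 B_seq=200 B_ack=372
After event 2: A_seq=372 A_ack=200 B_seq=213 B_ack=372
After event 3: A_seq=372 A_ack=200 B_seq=237 B_ack=372
After event 4: A_seq=372 A_ack=200 B_seq=237 B_ack=372

Answer: 372 200 237 372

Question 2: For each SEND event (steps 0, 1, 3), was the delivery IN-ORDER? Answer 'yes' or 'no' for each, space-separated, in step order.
Answer: yes yes no

Derivation:
Step 0: SEND seq=0 -> in-order
Step 1: SEND seq=174 -> in-order
Step 3: SEND seq=213 -> out-of-order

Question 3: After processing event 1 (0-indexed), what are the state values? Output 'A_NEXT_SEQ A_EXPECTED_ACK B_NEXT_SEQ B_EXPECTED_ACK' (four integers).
After event 0: A_seq=174 A_ack=200 B_seq=200 B_ack=174
After event 1: A_seq=372 A_ack=200 B_seq=200 B_ack=372

372 200 200 372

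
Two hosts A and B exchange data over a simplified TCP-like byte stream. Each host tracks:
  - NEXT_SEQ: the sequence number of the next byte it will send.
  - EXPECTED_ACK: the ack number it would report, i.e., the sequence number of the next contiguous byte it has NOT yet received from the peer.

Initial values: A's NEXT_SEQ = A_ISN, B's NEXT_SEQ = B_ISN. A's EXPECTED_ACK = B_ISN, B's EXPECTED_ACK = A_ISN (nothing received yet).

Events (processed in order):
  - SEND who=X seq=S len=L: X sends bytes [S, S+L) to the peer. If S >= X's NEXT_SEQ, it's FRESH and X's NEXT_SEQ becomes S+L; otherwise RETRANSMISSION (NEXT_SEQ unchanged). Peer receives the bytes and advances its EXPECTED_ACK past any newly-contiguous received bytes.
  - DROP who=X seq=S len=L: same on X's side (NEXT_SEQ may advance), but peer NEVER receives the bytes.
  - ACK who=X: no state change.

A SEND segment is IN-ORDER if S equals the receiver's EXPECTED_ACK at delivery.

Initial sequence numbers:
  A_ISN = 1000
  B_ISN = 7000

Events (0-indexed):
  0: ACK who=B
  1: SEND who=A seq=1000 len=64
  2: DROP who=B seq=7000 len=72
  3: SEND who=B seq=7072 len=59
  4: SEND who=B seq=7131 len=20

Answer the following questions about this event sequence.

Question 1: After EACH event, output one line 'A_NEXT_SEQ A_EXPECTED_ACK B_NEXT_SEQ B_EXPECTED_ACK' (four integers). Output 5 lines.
1000 7000 7000 1000
1064 7000 7000 1064
1064 7000 7072 1064
1064 7000 7131 1064
1064 7000 7151 1064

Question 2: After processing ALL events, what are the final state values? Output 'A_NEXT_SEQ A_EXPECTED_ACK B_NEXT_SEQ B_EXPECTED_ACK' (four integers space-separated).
After event 0: A_seq=1000 A_ack=7000 B_seq=7000 B_ack=1000
After event 1: A_seq=1064 A_ack=7000 B_seq=7000 B_ack=1064
After event 2: A_seq=1064 A_ack=7000 B_seq=7072 B_ack=1064
After event 3: A_seq=1064 A_ack=7000 B_seq=7131 B_ack=1064
After event 4: A_seq=1064 A_ack=7000 B_seq=7151 B_ack=1064

Answer: 1064 7000 7151 1064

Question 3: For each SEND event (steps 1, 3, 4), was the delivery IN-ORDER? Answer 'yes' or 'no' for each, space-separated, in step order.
Step 1: SEND seq=1000 -> in-order
Step 3: SEND seq=7072 -> out-of-order
Step 4: SEND seq=7131 -> out-of-order

Answer: yes no no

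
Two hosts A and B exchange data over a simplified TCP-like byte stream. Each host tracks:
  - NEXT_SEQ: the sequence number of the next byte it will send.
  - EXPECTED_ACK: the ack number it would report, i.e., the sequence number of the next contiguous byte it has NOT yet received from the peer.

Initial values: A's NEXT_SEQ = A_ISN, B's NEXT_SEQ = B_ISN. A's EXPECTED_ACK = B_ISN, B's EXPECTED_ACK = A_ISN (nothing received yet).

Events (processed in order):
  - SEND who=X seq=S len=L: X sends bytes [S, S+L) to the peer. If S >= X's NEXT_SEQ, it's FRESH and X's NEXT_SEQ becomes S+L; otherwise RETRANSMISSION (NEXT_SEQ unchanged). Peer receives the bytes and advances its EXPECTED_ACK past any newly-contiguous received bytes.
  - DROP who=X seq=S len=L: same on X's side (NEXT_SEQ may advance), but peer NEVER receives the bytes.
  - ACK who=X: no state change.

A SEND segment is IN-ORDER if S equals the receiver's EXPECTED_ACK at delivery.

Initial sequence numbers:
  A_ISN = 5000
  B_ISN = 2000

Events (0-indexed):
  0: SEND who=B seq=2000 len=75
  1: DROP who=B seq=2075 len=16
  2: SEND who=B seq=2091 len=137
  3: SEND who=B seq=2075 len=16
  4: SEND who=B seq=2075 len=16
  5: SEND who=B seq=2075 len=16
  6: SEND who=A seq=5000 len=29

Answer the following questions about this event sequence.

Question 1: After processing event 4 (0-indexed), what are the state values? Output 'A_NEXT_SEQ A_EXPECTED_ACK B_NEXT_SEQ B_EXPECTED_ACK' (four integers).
After event 0: A_seq=5000 A_ack=2075 B_seq=2075 B_ack=5000
After event 1: A_seq=5000 A_ack=2075 B_seq=2091 B_ack=5000
After event 2: A_seq=5000 A_ack=2075 B_seq=2228 B_ack=5000
After event 3: A_seq=5000 A_ack=2228 B_seq=2228 B_ack=5000
After event 4: A_seq=5000 A_ack=2228 B_seq=2228 B_ack=5000

5000 2228 2228 5000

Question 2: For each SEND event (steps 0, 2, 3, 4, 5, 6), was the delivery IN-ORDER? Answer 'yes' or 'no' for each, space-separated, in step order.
Step 0: SEND seq=2000 -> in-order
Step 2: SEND seq=2091 -> out-of-order
Step 3: SEND seq=2075 -> in-order
Step 4: SEND seq=2075 -> out-of-order
Step 5: SEND seq=2075 -> out-of-order
Step 6: SEND seq=5000 -> in-order

Answer: yes no yes no no yes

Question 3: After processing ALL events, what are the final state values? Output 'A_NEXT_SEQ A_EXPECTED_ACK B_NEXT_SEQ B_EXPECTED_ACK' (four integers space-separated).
After event 0: A_seq=5000 A_ack=2075 B_seq=2075 B_ack=5000
After event 1: A_seq=5000 A_ack=2075 B_seq=2091 B_ack=5000
After event 2: A_seq=5000 A_ack=2075 B_seq=2228 B_ack=5000
After event 3: A_seq=5000 A_ack=2228 B_seq=2228 B_ack=5000
After event 4: A_seq=5000 A_ack=2228 B_seq=2228 B_ack=5000
After event 5: A_seq=5000 A_ack=2228 B_seq=2228 B_ack=5000
After event 6: A_seq=5029 A_ack=2228 B_seq=2228 B_ack=5029

Answer: 5029 2228 2228 5029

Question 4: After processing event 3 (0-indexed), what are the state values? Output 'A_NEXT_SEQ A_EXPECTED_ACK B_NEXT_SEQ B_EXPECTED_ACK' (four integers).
After event 0: A_seq=5000 A_ack=2075 B_seq=2075 B_ack=5000
After event 1: A_seq=5000 A_ack=2075 B_seq=2091 B_ack=5000
After event 2: A_seq=5000 A_ack=2075 B_seq=2228 B_ack=5000
After event 3: A_seq=5000 A_ack=2228 B_seq=2228 B_ack=5000

5000 2228 2228 5000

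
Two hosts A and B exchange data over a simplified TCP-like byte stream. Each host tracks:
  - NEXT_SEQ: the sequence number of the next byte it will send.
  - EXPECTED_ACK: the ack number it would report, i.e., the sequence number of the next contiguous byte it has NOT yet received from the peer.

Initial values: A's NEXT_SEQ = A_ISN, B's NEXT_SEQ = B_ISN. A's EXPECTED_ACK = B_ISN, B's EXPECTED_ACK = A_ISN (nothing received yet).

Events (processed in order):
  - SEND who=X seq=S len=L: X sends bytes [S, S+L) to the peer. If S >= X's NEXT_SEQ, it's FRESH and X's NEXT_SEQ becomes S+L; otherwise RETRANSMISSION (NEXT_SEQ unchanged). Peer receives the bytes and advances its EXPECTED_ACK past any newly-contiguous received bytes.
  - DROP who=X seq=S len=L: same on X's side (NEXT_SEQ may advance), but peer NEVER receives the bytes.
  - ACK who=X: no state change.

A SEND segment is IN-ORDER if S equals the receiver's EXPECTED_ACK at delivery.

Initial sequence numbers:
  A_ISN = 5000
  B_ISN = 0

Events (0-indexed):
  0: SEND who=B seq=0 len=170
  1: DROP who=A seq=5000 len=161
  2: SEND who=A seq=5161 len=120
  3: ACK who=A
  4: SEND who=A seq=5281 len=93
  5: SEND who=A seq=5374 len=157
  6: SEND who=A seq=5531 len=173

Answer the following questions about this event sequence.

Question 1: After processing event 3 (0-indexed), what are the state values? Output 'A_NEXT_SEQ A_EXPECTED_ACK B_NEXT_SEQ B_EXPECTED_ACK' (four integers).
After event 0: A_seq=5000 A_ack=170 B_seq=170 B_ack=5000
After event 1: A_seq=5161 A_ack=170 B_seq=170 B_ack=5000
After event 2: A_seq=5281 A_ack=170 B_seq=170 B_ack=5000
After event 3: A_seq=5281 A_ack=170 B_seq=170 B_ack=5000

5281 170 170 5000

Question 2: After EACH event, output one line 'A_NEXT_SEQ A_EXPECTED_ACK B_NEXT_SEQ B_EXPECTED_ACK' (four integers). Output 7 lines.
5000 170 170 5000
5161 170 170 5000
5281 170 170 5000
5281 170 170 5000
5374 170 170 5000
5531 170 170 5000
5704 170 170 5000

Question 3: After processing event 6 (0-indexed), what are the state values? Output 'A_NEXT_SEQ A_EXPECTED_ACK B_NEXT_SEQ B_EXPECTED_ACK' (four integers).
After event 0: A_seq=5000 A_ack=170 B_seq=170 B_ack=5000
After event 1: A_seq=5161 A_ack=170 B_seq=170 B_ack=5000
After event 2: A_seq=5281 A_ack=170 B_seq=170 B_ack=5000
After event 3: A_seq=5281 A_ack=170 B_seq=170 B_ack=5000
After event 4: A_seq=5374 A_ack=170 B_seq=170 B_ack=5000
After event 5: A_seq=5531 A_ack=170 B_seq=170 B_ack=5000
After event 6: A_seq=5704 A_ack=170 B_seq=170 B_ack=5000

5704 170 170 5000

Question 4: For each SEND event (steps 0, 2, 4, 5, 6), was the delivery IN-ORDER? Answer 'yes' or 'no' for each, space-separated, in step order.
Step 0: SEND seq=0 -> in-order
Step 2: SEND seq=5161 -> out-of-order
Step 4: SEND seq=5281 -> out-of-order
Step 5: SEND seq=5374 -> out-of-order
Step 6: SEND seq=5531 -> out-of-order

Answer: yes no no no no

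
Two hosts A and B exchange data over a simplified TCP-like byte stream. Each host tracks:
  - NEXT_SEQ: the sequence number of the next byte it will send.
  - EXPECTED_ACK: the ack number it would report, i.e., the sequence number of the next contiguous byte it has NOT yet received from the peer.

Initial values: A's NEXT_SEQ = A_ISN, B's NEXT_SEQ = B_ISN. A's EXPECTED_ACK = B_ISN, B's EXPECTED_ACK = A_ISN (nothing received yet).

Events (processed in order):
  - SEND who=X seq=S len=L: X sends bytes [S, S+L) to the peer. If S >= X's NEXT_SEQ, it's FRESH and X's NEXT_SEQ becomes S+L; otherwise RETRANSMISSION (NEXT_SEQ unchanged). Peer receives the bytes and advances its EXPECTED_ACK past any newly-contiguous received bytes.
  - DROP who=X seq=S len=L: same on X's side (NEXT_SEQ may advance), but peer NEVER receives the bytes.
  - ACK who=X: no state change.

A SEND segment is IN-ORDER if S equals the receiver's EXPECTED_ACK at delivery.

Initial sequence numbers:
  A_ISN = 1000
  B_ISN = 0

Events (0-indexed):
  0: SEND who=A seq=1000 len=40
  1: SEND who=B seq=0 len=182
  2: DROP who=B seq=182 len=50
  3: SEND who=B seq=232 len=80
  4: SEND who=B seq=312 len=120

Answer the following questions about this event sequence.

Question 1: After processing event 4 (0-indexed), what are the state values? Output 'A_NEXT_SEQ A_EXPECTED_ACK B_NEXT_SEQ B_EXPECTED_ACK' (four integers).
After event 0: A_seq=1040 A_ack=0 B_seq=0 B_ack=1040
After event 1: A_seq=1040 A_ack=182 B_seq=182 B_ack=1040
After event 2: A_seq=1040 A_ack=182 B_seq=232 B_ack=1040
After event 3: A_seq=1040 A_ack=182 B_seq=312 B_ack=1040
After event 4: A_seq=1040 A_ack=182 B_seq=432 B_ack=1040

1040 182 432 1040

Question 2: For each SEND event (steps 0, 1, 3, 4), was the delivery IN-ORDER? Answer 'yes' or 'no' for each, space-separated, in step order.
Answer: yes yes no no

Derivation:
Step 0: SEND seq=1000 -> in-order
Step 1: SEND seq=0 -> in-order
Step 3: SEND seq=232 -> out-of-order
Step 4: SEND seq=312 -> out-of-order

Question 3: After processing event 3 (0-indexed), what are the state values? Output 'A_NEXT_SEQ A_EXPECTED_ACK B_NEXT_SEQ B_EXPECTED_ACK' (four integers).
After event 0: A_seq=1040 A_ack=0 B_seq=0 B_ack=1040
After event 1: A_seq=1040 A_ack=182 B_seq=182 B_ack=1040
After event 2: A_seq=1040 A_ack=182 B_seq=232 B_ack=1040
After event 3: A_seq=1040 A_ack=182 B_seq=312 B_ack=1040

1040 182 312 1040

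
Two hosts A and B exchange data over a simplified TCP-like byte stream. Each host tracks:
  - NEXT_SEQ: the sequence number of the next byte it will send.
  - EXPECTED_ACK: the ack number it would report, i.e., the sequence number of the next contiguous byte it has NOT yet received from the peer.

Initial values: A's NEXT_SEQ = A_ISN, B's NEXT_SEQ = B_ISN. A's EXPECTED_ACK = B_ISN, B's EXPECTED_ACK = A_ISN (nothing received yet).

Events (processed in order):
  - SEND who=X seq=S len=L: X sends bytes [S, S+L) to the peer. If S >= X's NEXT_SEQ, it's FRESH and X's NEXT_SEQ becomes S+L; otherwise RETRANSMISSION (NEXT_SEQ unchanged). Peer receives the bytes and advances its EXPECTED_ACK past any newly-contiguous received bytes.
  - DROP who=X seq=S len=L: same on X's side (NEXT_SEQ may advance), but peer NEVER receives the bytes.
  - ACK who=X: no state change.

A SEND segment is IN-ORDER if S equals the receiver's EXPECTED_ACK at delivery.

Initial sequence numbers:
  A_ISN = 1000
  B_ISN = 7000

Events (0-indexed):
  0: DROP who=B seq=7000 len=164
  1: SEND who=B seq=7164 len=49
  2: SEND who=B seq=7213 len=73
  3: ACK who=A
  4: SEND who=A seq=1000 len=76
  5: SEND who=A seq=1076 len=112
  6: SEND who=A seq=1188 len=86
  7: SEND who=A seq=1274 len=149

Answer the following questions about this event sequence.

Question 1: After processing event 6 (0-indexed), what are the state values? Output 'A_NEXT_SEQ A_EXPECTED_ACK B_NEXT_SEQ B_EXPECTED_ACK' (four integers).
After event 0: A_seq=1000 A_ack=7000 B_seq=7164 B_ack=1000
After event 1: A_seq=1000 A_ack=7000 B_seq=7213 B_ack=1000
After event 2: A_seq=1000 A_ack=7000 B_seq=7286 B_ack=1000
After event 3: A_seq=1000 A_ack=7000 B_seq=7286 B_ack=1000
After event 4: A_seq=1076 A_ack=7000 B_seq=7286 B_ack=1076
After event 5: A_seq=1188 A_ack=7000 B_seq=7286 B_ack=1188
After event 6: A_seq=1274 A_ack=7000 B_seq=7286 B_ack=1274

1274 7000 7286 1274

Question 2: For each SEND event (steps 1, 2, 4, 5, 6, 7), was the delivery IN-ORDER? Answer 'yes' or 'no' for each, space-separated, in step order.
Step 1: SEND seq=7164 -> out-of-order
Step 2: SEND seq=7213 -> out-of-order
Step 4: SEND seq=1000 -> in-order
Step 5: SEND seq=1076 -> in-order
Step 6: SEND seq=1188 -> in-order
Step 7: SEND seq=1274 -> in-order

Answer: no no yes yes yes yes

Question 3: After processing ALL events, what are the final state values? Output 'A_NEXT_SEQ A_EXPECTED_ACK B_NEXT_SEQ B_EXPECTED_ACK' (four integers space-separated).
After event 0: A_seq=1000 A_ack=7000 B_seq=7164 B_ack=1000
After event 1: A_seq=1000 A_ack=7000 B_seq=7213 B_ack=1000
After event 2: A_seq=1000 A_ack=7000 B_seq=7286 B_ack=1000
After event 3: A_seq=1000 A_ack=7000 B_seq=7286 B_ack=1000
After event 4: A_seq=1076 A_ack=7000 B_seq=7286 B_ack=1076
After event 5: A_seq=1188 A_ack=7000 B_seq=7286 B_ack=1188
After event 6: A_seq=1274 A_ack=7000 B_seq=7286 B_ack=1274
After event 7: A_seq=1423 A_ack=7000 B_seq=7286 B_ack=1423

Answer: 1423 7000 7286 1423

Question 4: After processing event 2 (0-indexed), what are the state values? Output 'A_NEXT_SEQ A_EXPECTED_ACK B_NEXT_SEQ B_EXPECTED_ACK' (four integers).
After event 0: A_seq=1000 A_ack=7000 B_seq=7164 B_ack=1000
After event 1: A_seq=1000 A_ack=7000 B_seq=7213 B_ack=1000
After event 2: A_seq=1000 A_ack=7000 B_seq=7286 B_ack=1000

1000 7000 7286 1000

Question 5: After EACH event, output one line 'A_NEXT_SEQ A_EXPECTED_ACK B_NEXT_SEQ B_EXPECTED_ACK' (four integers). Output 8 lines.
1000 7000 7164 1000
1000 7000 7213 1000
1000 7000 7286 1000
1000 7000 7286 1000
1076 7000 7286 1076
1188 7000 7286 1188
1274 7000 7286 1274
1423 7000 7286 1423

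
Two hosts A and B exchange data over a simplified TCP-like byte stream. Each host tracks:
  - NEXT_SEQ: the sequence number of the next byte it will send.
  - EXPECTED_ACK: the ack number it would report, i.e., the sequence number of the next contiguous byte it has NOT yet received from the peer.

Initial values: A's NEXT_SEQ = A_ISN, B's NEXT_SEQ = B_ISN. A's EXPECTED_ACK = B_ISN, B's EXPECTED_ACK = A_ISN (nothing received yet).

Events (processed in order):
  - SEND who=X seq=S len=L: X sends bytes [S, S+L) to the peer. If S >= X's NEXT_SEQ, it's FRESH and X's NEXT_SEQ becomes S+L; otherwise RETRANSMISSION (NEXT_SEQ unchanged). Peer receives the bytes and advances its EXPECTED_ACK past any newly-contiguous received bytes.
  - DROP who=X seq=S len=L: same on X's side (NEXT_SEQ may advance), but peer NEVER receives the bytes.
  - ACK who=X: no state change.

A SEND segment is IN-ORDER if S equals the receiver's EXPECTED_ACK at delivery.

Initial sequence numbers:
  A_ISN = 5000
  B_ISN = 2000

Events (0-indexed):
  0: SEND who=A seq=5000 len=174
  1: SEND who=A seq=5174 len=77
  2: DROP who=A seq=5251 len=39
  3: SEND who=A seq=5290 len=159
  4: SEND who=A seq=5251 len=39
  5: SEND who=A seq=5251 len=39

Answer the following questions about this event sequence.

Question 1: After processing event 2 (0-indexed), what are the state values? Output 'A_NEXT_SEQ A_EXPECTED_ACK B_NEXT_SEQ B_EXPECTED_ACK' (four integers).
After event 0: A_seq=5174 A_ack=2000 B_seq=2000 B_ack=5174
After event 1: A_seq=5251 A_ack=2000 B_seq=2000 B_ack=5251
After event 2: A_seq=5290 A_ack=2000 B_seq=2000 B_ack=5251

5290 2000 2000 5251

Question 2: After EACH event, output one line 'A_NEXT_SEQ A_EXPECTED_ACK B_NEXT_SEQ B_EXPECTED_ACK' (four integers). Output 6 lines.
5174 2000 2000 5174
5251 2000 2000 5251
5290 2000 2000 5251
5449 2000 2000 5251
5449 2000 2000 5449
5449 2000 2000 5449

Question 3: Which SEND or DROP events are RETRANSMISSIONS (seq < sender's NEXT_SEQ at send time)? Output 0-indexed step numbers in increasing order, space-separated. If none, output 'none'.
Step 0: SEND seq=5000 -> fresh
Step 1: SEND seq=5174 -> fresh
Step 2: DROP seq=5251 -> fresh
Step 3: SEND seq=5290 -> fresh
Step 4: SEND seq=5251 -> retransmit
Step 5: SEND seq=5251 -> retransmit

Answer: 4 5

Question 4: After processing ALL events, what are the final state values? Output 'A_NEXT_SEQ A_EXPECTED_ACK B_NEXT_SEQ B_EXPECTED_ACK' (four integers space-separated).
Answer: 5449 2000 2000 5449

Derivation:
After event 0: A_seq=5174 A_ack=2000 B_seq=2000 B_ack=5174
After event 1: A_seq=5251 A_ack=2000 B_seq=2000 B_ack=5251
After event 2: A_seq=5290 A_ack=2000 B_seq=2000 B_ack=5251
After event 3: A_seq=5449 A_ack=2000 B_seq=2000 B_ack=5251
After event 4: A_seq=5449 A_ack=2000 B_seq=2000 B_ack=5449
After event 5: A_seq=5449 A_ack=2000 B_seq=2000 B_ack=5449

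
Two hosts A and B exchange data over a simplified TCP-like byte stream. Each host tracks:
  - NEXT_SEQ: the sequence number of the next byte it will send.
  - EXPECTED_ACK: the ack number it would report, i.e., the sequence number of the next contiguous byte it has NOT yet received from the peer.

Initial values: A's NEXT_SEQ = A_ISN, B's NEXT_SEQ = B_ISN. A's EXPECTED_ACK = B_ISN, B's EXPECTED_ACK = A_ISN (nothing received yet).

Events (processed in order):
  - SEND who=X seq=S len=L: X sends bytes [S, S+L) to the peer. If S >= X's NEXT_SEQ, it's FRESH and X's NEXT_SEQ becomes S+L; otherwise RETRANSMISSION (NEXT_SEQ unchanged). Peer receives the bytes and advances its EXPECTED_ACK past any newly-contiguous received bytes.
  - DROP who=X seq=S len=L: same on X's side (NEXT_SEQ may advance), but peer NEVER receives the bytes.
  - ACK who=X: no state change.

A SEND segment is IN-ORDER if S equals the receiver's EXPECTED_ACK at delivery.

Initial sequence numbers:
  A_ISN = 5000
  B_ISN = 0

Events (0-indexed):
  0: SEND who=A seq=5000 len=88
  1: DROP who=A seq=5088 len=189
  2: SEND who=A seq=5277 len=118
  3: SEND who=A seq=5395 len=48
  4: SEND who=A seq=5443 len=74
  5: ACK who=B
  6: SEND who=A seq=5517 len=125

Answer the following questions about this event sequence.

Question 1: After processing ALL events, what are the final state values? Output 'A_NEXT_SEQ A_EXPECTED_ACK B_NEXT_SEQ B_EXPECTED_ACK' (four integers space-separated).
Answer: 5642 0 0 5088

Derivation:
After event 0: A_seq=5088 A_ack=0 B_seq=0 B_ack=5088
After event 1: A_seq=5277 A_ack=0 B_seq=0 B_ack=5088
After event 2: A_seq=5395 A_ack=0 B_seq=0 B_ack=5088
After event 3: A_seq=5443 A_ack=0 B_seq=0 B_ack=5088
After event 4: A_seq=5517 A_ack=0 B_seq=0 B_ack=5088
After event 5: A_seq=5517 A_ack=0 B_seq=0 B_ack=5088
After event 6: A_seq=5642 A_ack=0 B_seq=0 B_ack=5088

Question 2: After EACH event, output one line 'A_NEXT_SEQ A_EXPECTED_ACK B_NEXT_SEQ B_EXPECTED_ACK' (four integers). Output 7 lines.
5088 0 0 5088
5277 0 0 5088
5395 0 0 5088
5443 0 0 5088
5517 0 0 5088
5517 0 0 5088
5642 0 0 5088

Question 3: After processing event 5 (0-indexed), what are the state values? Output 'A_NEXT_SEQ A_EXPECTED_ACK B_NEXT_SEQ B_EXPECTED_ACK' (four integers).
After event 0: A_seq=5088 A_ack=0 B_seq=0 B_ack=5088
After event 1: A_seq=5277 A_ack=0 B_seq=0 B_ack=5088
After event 2: A_seq=5395 A_ack=0 B_seq=0 B_ack=5088
After event 3: A_seq=5443 A_ack=0 B_seq=0 B_ack=5088
After event 4: A_seq=5517 A_ack=0 B_seq=0 B_ack=5088
After event 5: A_seq=5517 A_ack=0 B_seq=0 B_ack=5088

5517 0 0 5088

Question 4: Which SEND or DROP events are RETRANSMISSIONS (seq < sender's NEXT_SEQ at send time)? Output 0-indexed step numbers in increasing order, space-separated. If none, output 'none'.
Answer: none

Derivation:
Step 0: SEND seq=5000 -> fresh
Step 1: DROP seq=5088 -> fresh
Step 2: SEND seq=5277 -> fresh
Step 3: SEND seq=5395 -> fresh
Step 4: SEND seq=5443 -> fresh
Step 6: SEND seq=5517 -> fresh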